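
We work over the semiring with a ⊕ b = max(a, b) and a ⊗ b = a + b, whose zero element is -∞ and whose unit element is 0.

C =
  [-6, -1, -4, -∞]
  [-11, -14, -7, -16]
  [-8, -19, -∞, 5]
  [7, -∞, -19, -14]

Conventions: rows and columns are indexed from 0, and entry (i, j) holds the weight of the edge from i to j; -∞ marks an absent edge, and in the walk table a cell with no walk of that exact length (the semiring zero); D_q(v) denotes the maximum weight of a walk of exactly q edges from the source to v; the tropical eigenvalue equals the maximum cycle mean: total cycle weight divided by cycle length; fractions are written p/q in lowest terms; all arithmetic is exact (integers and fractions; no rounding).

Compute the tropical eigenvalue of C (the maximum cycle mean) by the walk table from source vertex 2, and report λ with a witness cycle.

q=0: [-∞, -∞, 0, -∞]
q=1: [-8, -19, -∞, 5]
q=2: [12, -9, -12, -9]
q=3: [6, 11, 8, -7]
q=4: [0, 5, 4, 13]
Optimal cycle mean attained by: cycle 0->2->3->0, total (-4) + 5 + 7, length 3.
Answer: λ = 8/3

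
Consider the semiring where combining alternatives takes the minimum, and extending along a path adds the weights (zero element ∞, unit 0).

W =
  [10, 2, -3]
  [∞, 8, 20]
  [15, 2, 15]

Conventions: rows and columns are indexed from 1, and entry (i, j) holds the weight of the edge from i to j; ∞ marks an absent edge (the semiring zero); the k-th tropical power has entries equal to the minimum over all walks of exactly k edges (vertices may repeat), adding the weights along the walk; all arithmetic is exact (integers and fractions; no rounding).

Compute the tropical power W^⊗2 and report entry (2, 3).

W^⊗2:
  [12, -1, 7]
  [35, 16, 28]
  [25, 10, 12]
Key observation: the optimum is the walk 2->2->3, with weight 8 + 20 = 28.
Optimal value attained by: walk 2->2->3.
Answer: (W^⊗2)[2][3] = 28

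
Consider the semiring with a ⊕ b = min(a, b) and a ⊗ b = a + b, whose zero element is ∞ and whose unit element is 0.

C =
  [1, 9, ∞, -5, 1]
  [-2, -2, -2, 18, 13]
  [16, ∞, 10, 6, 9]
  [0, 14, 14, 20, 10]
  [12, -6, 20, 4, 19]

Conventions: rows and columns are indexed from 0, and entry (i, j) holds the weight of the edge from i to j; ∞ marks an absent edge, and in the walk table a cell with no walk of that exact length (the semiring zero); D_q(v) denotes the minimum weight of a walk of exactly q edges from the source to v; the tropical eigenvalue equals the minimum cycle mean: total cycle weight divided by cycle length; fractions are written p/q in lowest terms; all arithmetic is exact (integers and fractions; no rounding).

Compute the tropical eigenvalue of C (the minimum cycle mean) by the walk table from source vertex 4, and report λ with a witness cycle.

q=0: [∞, ∞, ∞, ∞, 0]
q=1: [12, -6, 20, 4, 19]
q=2: [-8, -8, -8, 7, 7]
q=3: [-10, -10, -10, -13, -7]
q=4: [-13, -13, -12, -15, -9]
q=5: [-15, -15, -15, -18, -12]
Optimal cycle mean attained by: cycle 0->3->0, total (-5) + 0, length 2.
Answer: λ = -5/2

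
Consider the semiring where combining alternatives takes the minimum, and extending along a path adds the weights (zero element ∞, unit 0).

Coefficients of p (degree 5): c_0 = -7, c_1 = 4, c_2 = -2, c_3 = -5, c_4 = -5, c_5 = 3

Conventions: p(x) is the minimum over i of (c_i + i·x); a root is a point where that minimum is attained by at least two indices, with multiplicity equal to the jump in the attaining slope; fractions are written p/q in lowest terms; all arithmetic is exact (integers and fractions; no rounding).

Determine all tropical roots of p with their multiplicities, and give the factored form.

hull edge (i=0, c=-7) to (i=4, c=-5): slope 1/2, span 4
hull edge (i=4, c=-5) to (i=5, c=3): slope 8, span 1
Factored form: p(x) = 3 ⊗ (x ⊕ (-8)) ⊗ (x ⊕ (-1/2)) ⊗ (x ⊕ (-1/2)) ⊗ (x ⊕ (-1/2)) ⊗ (x ⊕ (-1/2))
Answer: roots = -8 (mult 1), -1/2 (mult 4)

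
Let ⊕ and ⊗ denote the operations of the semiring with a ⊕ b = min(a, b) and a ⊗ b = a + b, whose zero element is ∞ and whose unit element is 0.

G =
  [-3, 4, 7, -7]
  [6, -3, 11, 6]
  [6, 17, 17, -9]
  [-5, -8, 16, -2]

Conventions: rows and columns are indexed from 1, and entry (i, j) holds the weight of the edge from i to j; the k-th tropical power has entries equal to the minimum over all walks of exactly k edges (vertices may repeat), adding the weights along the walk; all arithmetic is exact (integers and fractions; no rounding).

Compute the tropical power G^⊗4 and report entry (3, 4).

G^⊗2:
  [-12, -15, 4, -10]
  [1, -6, 8, -1]
  [-14, -17, 7, -11]
  [-8, -11, 2, -12]
G^⊗3:
  [-15, -18, -5, -19]
  [-6, -9, 5, -6]
  [-17, -20, -7, -21]
  [-17, -20, -1, -15]
G^⊗4:
  [-24, -27, -8, -22]
  [-11, -14, 1, -13]
  [-26, -29, -10, -24]
  [-20, -23, -10, -24]
Key observation: the optimum is the walk 3->4->1->1->4, with weight (-9) + (-5) + (-3) + (-7) = -24.
Optimal value attained by: walk 3->4->1->1->4.
Answer: (G^⊗4)[3][4] = -24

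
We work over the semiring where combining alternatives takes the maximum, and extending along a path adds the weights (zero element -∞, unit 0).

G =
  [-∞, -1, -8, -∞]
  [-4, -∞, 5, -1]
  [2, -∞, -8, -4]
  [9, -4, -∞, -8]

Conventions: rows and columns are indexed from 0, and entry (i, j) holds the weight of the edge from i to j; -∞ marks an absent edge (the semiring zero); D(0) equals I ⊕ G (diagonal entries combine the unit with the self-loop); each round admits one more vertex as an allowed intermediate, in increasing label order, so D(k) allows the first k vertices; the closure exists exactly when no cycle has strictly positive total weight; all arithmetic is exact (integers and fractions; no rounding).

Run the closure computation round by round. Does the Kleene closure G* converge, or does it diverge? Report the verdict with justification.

D(0):
  [0, -1, -8, -∞]
  [-4, 0, 5, -1]
  [2, -∞, 0, -4]
  [9, -4, -∞, 0]
D(1):
  [0, -1, -8, -∞]
  [-4, 0, 5, -1]
  [2, 1, 0, -4]
  [9, 8, 1, 0]
Detection: at round 2, diagonal entry (2, 2) turns strictly positive.
Key observation: the cycle 2->0->1->2 has total weight 2 + (-1) + 5, which is strictly positive.
Answer: DIVERGES — positive cycle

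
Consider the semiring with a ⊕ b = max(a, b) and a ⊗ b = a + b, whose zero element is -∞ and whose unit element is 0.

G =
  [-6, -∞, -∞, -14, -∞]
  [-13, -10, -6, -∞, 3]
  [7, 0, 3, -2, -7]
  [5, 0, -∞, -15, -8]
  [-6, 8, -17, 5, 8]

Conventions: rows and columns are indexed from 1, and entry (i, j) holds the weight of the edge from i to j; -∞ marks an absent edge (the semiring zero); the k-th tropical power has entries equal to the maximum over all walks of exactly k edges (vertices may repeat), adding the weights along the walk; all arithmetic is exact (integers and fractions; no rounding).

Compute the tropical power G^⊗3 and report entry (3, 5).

G^⊗2:
  [-9, -14, -∞, -20, -22]
  [1, 11, -3, 8, 11]
  [10, 3, 6, 1, 3]
  [-1, 0, -6, -3, 3]
  [10, 16, 2, 13, 16]
G^⊗3:
  [-15, -14, -20, -17, -11]
  [13, 19, 5, 16, 19]
  [13, 11, 9, 8, 11]
  [2, 11, -3, 8, 11]
  [18, 24, 10, 21, 24]
Key observation: the optimum is the walk 3->2->5->5, with weight 0 + 3 + 8 = 11.
Optimal value attained by: walk 3->2->5->5.
Answer: (G^⊗3)[3][5] = 11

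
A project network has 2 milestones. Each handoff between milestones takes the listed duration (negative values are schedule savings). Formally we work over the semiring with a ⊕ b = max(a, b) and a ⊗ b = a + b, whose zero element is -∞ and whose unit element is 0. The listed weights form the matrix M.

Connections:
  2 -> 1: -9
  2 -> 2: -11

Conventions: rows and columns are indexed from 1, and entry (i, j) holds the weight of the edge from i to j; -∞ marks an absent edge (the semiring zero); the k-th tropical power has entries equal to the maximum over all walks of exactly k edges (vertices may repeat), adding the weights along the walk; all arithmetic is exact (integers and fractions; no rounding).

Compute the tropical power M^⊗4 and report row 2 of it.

M^⊗2:
  [-∞, -∞]
  [-20, -22]
M^⊗3:
  [-∞, -∞]
  [-31, -33]
M^⊗4:
  [-∞, -∞]
  [-42, -44]
Answer: row 2 of M^⊗4 = [-42, -44]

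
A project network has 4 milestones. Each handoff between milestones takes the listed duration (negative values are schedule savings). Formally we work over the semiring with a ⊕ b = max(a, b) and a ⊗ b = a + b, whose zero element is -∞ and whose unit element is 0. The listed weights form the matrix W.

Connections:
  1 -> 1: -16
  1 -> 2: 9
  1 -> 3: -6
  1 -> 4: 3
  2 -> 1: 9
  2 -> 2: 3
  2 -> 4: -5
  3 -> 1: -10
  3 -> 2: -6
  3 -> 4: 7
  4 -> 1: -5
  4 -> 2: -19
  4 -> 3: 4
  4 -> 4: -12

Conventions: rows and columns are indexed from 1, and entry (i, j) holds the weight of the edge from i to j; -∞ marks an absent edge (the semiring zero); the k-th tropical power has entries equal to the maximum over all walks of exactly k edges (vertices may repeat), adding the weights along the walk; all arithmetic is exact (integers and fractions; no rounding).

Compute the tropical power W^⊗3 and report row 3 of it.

W^⊗2:
  [18, 12, 7, 4]
  [12, 18, 3, 12]
  [3, -1, 11, -5]
  [-6, 4, -8, 11]
W^⊗3:
  [21, 27, 12, 21]
  [27, 21, 16, 15]
  [8, 12, -1, 18]
  [13, 7, 15, -1]
Answer: row 3 of W^⊗3 = [8, 12, -1, 18]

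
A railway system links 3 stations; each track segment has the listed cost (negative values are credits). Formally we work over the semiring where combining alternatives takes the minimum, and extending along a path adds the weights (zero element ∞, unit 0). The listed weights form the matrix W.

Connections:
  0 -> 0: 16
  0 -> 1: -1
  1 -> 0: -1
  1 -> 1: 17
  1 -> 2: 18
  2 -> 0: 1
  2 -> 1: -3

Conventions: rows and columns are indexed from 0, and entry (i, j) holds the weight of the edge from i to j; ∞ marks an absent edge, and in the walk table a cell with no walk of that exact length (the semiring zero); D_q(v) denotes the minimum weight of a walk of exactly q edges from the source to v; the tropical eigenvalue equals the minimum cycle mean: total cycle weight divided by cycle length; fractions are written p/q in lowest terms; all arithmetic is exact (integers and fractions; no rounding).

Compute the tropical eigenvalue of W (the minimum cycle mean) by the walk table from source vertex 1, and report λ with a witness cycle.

q=0: [∞, 0, ∞]
q=1: [-1, 17, 18]
q=2: [15, -2, 35]
q=3: [-3, 14, 16]
Optimal cycle mean attained by: cycle 0->1->0, total (-1) + (-1), length 2.
Answer: λ = -1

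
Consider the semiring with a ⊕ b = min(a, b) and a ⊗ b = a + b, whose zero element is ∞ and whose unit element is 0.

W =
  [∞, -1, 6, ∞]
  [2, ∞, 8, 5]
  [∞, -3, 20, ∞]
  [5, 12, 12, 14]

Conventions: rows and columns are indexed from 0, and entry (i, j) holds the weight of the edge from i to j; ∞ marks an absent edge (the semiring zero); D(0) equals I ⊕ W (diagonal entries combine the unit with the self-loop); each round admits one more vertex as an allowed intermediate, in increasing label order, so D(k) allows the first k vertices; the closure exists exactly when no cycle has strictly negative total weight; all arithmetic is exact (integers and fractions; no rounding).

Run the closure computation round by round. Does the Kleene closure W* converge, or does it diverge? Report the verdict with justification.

D(0):
  [0, -1, 6, ∞]
  [2, 0, 8, 5]
  [∞, -3, 0, ∞]
  [5, 12, 12, 0]
D(1):
  [0, -1, 6, ∞]
  [2, 0, 8, 5]
  [∞, -3, 0, ∞]
  [5, 4, 11, 0]
D(2):
  [0, -1, 6, 4]
  [2, 0, 8, 5]
  [-1, -3, 0, 2]
  [5, 4, 11, 0]
D(3):
  [0, -1, 6, 4]
  [2, 0, 8, 5]
  [-1, -3, 0, 2]
  [5, 4, 11, 0]
D(4):
  [0, -1, 6, 4]
  [2, 0, 8, 5]
  [-1, -3, 0, 2]
  [5, 4, 11, 0]
Key observation: every diagonal entry stays at the unit through all rounds, so no improving cycle exists.
Answer: CONVERGES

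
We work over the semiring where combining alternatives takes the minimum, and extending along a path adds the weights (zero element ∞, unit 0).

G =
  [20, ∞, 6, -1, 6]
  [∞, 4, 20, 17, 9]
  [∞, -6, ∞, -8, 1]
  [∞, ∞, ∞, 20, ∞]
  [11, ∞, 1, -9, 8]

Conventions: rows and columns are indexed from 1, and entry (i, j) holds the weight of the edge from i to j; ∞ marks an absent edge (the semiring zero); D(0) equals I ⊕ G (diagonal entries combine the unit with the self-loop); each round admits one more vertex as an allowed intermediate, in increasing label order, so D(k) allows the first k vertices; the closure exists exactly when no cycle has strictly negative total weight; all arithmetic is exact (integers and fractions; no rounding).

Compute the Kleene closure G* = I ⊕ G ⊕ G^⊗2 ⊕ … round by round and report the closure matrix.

D(0):
  [0, ∞, 6, -1, 6]
  [∞, 0, 20, 17, 9]
  [∞, -6, 0, -8, 1]
  [∞, ∞, ∞, 0, ∞]
  [11, ∞, 1, -9, 0]
D(1):
  [0, ∞, 6, -1, 6]
  [∞, 0, 20, 17, 9]
  [∞, -6, 0, -8, 1]
  [∞, ∞, ∞, 0, ∞]
  [11, ∞, 1, -9, 0]
D(2):
  [0, ∞, 6, -1, 6]
  [∞, 0, 20, 17, 9]
  [∞, -6, 0, -8, 1]
  [∞, ∞, ∞, 0, ∞]
  [11, ∞, 1, -9, 0]
D(3):
  [0, 0, 6, -2, 6]
  [∞, 0, 20, 12, 9]
  [∞, -6, 0, -8, 1]
  [∞, ∞, ∞, 0, ∞]
  [11, -5, 1, -9, 0]
D(4):
  [0, 0, 6, -2, 6]
  [∞, 0, 20, 12, 9]
  [∞, -6, 0, -8, 1]
  [∞, ∞, ∞, 0, ∞]
  [11, -5, 1, -9, 0]
D(5):
  [0, 0, 6, -3, 6]
  [20, 0, 10, 0, 9]
  [12, -6, 0, -8, 1]
  [∞, ∞, ∞, 0, ∞]
  [11, -5, 1, -9, 0]
Answer: G* = [[0, 0, 6, -3, 6], [20, 0, 10, 0, 9], [12, -6, 0, -8, 1], [∞, ∞, ∞, 0, ∞], [11, -5, 1, -9, 0]]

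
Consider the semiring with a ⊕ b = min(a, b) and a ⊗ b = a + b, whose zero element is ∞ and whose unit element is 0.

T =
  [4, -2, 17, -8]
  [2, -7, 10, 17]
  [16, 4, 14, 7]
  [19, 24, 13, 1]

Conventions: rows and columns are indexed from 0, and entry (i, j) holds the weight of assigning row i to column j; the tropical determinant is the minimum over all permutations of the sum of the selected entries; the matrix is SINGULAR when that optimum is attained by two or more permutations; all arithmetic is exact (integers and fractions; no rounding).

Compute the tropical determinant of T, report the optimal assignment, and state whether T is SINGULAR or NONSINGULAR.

σ = (0, 1, 2, 3): 4 + (-7) + 14 + 1 = 12
σ = (0, 1, 3, 2): 4 + (-7) + 7 + 13 = 17
σ = (0, 2, 1, 3): 4 + 10 + 4 + 1 = 19
σ = (0, 2, 3, 1): 4 + 10 + 7 + 24 = 45
σ = (0, 3, 1, 2): 4 + 17 + 4 + 13 = 38
σ = (0, 3, 2, 1): 4 + 17 + 14 + 24 = 59
σ = (1, 0, 2, 3): (-2) + 2 + 14 + 1 = 15
σ = (1, 0, 3, 2): (-2) + 2 + 7 + 13 = 20
σ = (1, 2, 0, 3): (-2) + 10 + 16 + 1 = 25
σ = (1, 2, 3, 0): (-2) + 10 + 7 + 19 = 34
σ = (1, 3, 0, 2): (-2) + 17 + 16 + 13 = 44
σ = (1, 3, 2, 0): (-2) + 17 + 14 + 19 = 48
σ = (2, 0, 1, 3): 17 + 2 + 4 + 1 = 24
σ = (2, 0, 3, 1): 17 + 2 + 7 + 24 = 50
σ = (2, 1, 0, 3): 17 + (-7) + 16 + 1 = 27
σ = (2, 1, 3, 0): 17 + (-7) + 7 + 19 = 36
σ = (2, 3, 0, 1): 17 + 17 + 16 + 24 = 74
σ = (2, 3, 1, 0): 17 + 17 + 4 + 19 = 57
σ = (3, 0, 1, 2): (-8) + 2 + 4 + 13 = 11
σ = (3, 0, 2, 1): (-8) + 2 + 14 + 24 = 32
σ = (3, 1, 0, 2): (-8) + (-7) + 16 + 13 = 14
σ = (3, 1, 2, 0): (-8) + (-7) + 14 + 19 = 18
σ = (3, 2, 0, 1): (-8) + 10 + 16 + 24 = 42
σ = (3, 2, 1, 0): (-8) + 10 + 4 + 19 = 25
Optimal value attained by: σ = (3, 0, 1, 2).
Answer: det⊕(T) = 11; verdict: NONSINGULAR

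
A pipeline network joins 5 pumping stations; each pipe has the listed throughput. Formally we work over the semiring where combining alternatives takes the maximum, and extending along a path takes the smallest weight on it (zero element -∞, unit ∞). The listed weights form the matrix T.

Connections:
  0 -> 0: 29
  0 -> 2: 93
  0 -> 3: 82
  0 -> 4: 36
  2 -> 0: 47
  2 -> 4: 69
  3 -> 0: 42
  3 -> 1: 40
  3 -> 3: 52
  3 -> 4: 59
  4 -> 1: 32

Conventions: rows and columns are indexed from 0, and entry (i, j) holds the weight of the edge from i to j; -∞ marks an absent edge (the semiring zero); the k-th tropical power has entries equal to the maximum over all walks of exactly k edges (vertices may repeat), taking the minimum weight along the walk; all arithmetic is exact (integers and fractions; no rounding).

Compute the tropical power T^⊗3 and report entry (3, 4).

T^⊗2:
  [47, 40, 29, 52, 69]
  [-∞, -∞, -∞, -∞, -∞]
  [29, 32, 47, 47, 36]
  [42, 40, 42, 52, 52]
  [-∞, -∞, -∞, -∞, -∞]
T^⊗3:
  [42, 40, 47, 52, 52]
  [-∞, -∞, -∞, -∞, -∞]
  [47, 40, 29, 47, 47]
  [42, 40, 42, 52, 52]
  [-∞, -∞, -∞, -∞, -∞]
Key observation: the optimum is the walk 3->3->3->4, with weight 52 min 52 min 59 = 52.
Optimal value attained by: walk 3->3->3->4.
Answer: (T^⊗3)[3][4] = 52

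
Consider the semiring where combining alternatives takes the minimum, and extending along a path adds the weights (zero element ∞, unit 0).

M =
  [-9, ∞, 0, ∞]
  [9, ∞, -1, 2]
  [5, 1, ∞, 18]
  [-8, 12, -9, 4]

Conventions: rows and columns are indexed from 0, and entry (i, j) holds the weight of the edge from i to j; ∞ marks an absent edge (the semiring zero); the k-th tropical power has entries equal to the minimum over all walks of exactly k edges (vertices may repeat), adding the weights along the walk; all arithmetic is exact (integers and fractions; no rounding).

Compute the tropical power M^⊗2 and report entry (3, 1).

M^⊗2:
  [-18, 1, -9, 18]
  [-6, 0, -7, 6]
  [-4, 30, 0, 3]
  [-17, -8, -8, 8]
Key observation: the optimum is the walk 3->2->1, with weight (-9) + 1 = -8.
Optimal value attained by: walk 3->2->1.
Answer: (M^⊗2)[3][1] = -8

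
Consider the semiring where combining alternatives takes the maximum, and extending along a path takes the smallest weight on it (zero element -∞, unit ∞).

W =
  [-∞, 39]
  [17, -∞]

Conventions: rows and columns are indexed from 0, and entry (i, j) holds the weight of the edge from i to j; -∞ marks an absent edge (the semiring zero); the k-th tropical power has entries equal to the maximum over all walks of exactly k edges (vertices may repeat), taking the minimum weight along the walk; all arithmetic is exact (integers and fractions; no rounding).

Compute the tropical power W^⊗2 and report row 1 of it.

W^⊗2:
  [17, -∞]
  [-∞, 17]
Answer: row 1 of W^⊗2 = [-∞, 17]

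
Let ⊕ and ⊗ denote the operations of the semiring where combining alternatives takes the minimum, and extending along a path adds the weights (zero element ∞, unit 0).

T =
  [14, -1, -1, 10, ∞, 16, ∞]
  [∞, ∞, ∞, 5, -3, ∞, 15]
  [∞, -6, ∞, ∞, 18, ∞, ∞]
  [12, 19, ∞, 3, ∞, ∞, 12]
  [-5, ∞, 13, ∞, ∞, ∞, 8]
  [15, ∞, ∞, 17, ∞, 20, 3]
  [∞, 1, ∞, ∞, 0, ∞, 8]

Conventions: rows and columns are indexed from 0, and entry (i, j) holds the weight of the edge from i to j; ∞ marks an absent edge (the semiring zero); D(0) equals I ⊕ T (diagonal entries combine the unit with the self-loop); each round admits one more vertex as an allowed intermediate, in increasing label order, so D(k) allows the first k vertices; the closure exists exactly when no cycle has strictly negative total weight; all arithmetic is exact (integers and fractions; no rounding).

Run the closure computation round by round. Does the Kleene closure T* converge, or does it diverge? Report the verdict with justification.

D(0):
  [0, -1, -1, 10, ∞, 16, ∞]
  [∞, 0, ∞, 5, -3, ∞, 15]
  [∞, -6, 0, ∞, 18, ∞, ∞]
  [12, 19, ∞, 0, ∞, ∞, 12]
  [-5, ∞, 13, ∞, 0, ∞, 8]
  [15, ∞, ∞, 17, ∞, 0, 3]
  [∞, 1, ∞, ∞, 0, ∞, 0]
D(1):
  [0, -1, -1, 10, ∞, 16, ∞]
  [∞, 0, ∞, 5, -3, ∞, 15]
  [∞, -6, 0, ∞, 18, ∞, ∞]
  [12, 11, 11, 0, ∞, 28, 12]
  [-5, -6, -6, 5, 0, 11, 8]
  [15, 14, 14, 17, ∞, 0, 3]
  [∞, 1, ∞, ∞, 0, ∞, 0]
Detection: at round 2, diagonal entry (4, 4) turns strictly negative.
Key observation: the cycle 4->0->1->4 has total weight (-5) + (-1) + (-3), which is strictly negative.
Answer: DIVERGES — negative cycle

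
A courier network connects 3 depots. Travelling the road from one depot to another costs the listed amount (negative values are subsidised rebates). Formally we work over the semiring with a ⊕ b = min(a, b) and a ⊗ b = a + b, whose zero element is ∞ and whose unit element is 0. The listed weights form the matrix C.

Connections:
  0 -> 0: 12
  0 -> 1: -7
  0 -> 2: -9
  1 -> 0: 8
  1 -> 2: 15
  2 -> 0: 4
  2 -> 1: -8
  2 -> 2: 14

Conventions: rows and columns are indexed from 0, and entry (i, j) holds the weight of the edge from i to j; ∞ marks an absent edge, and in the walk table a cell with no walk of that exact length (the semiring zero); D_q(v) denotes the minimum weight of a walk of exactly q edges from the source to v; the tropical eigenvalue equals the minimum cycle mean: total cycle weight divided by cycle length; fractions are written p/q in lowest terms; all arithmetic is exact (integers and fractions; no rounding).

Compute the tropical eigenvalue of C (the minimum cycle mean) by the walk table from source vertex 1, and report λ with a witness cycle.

q=0: [∞, 0, ∞]
q=1: [8, ∞, 15]
q=2: [19, 1, -1]
q=3: [3, -9, 10]
Optimal cycle mean attained by: cycle 0->2->1->0, total (-9) + (-8) + 8, length 3.
Answer: λ = -3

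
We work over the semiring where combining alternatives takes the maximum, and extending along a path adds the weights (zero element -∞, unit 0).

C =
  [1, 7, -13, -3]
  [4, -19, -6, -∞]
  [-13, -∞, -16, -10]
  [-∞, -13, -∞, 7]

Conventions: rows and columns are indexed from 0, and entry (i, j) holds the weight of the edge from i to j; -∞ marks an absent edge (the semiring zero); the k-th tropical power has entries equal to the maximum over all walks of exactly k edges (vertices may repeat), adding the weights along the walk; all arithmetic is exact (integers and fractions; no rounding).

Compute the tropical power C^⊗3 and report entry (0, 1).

C^⊗2:
  [11, 8, 1, 4]
  [5, 11, -9, 1]
  [-12, -6, -26, -3]
  [-9, -6, -19, 14]
C^⊗3:
  [12, 18, 2, 11]
  [15, 12, 5, 8]
  [-2, -5, -12, 4]
  [-2, 1, -12, 21]
Key observation: the optimum is the walk 0->1->0->1, with weight 7 + 4 + 7 = 18.
Optimal value attained by: walk 0->1->0->1.
Answer: (C^⊗3)[0][1] = 18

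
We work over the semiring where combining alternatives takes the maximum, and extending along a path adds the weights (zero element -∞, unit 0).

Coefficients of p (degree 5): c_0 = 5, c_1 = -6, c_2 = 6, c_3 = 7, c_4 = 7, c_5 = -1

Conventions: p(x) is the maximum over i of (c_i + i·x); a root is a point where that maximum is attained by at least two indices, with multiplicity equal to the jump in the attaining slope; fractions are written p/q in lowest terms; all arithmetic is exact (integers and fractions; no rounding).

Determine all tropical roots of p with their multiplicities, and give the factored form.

hull edge (i=0, c=5) to (i=3, c=7): slope 2/3, span 3
hull edge (i=3, c=7) to (i=4, c=7): slope 0, span 1
hull edge (i=4, c=7) to (i=5, c=-1): slope -8, span 1
Factored form: p(x) = -1 ⊗ (x ⊕ (-2/3)) ⊗ (x ⊕ (-2/3)) ⊗ (x ⊕ (-2/3)) ⊗ (x ⊕ 0) ⊗ (x ⊕ 8)
Answer: roots = -2/3 (mult 3), 0 (mult 1), 8 (mult 1)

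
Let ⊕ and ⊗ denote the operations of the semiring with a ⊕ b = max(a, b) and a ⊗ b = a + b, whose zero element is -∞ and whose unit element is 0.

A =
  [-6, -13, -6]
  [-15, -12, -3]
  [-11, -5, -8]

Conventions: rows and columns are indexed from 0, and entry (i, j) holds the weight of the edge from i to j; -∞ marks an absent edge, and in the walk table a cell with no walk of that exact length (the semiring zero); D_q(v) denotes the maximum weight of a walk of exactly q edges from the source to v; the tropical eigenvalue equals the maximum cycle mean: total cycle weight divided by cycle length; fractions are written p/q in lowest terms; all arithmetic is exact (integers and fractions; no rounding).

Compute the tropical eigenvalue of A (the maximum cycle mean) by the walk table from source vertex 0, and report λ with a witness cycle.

q=0: [0, -∞, -∞]
q=1: [-6, -13, -6]
q=2: [-12, -11, -12]
q=3: [-18, -17, -14]
Optimal cycle mean attained by: cycle 1->2->1, total (-3) + (-5), length 2.
Answer: λ = -4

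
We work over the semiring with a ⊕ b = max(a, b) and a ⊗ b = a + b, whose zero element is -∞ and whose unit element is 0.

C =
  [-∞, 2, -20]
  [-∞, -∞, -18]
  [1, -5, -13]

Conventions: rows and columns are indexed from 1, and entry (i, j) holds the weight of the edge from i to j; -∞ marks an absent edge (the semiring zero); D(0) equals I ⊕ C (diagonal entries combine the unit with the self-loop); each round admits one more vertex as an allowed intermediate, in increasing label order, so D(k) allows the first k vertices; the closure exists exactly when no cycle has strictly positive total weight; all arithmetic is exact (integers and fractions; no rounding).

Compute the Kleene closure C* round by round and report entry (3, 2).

D(0):
  [0, 2, -20]
  [-∞, 0, -18]
  [1, -5, 0]
D(1):
  [0, 2, -20]
  [-∞, 0, -18]
  [1, 3, 0]
D(2):
  [0, 2, -16]
  [-∞, 0, -18]
  [1, 3, 0]
D(3):
  [0, 2, -16]
  [-17, 0, -18]
  [1, 3, 0]
Answer: C*[3][2] = 3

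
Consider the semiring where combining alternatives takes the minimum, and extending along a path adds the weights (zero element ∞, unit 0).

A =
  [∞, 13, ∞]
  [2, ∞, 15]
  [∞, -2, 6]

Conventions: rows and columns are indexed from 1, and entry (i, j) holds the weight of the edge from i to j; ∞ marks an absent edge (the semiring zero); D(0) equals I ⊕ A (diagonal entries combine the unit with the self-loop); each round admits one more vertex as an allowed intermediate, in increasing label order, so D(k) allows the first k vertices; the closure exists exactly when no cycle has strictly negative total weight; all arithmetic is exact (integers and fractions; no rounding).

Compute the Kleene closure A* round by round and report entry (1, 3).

D(0):
  [0, 13, ∞]
  [2, 0, 15]
  [∞, -2, 0]
D(1):
  [0, 13, ∞]
  [2, 0, 15]
  [∞, -2, 0]
D(2):
  [0, 13, 28]
  [2, 0, 15]
  [0, -2, 0]
D(3):
  [0, 13, 28]
  [2, 0, 15]
  [0, -2, 0]
Answer: A*[1][3] = 28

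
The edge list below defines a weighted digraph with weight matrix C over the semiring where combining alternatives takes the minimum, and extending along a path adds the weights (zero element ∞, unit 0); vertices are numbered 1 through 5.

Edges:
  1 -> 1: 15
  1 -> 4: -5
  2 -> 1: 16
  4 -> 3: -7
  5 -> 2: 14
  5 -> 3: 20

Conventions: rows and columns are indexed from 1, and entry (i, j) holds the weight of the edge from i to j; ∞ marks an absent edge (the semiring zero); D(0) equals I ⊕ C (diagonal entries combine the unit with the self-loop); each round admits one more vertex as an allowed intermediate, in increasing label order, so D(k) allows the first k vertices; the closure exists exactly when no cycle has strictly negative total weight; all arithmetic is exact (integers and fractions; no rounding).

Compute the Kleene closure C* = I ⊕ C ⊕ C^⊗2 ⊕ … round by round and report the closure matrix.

D(0):
  [0, ∞, ∞, -5, ∞]
  [16, 0, ∞, ∞, ∞]
  [∞, ∞, 0, ∞, ∞]
  [∞, ∞, -7, 0, ∞]
  [∞, 14, 20, ∞, 0]
D(1):
  [0, ∞, ∞, -5, ∞]
  [16, 0, ∞, 11, ∞]
  [∞, ∞, 0, ∞, ∞]
  [∞, ∞, -7, 0, ∞]
  [∞, 14, 20, ∞, 0]
D(2):
  [0, ∞, ∞, -5, ∞]
  [16, 0, ∞, 11, ∞]
  [∞, ∞, 0, ∞, ∞]
  [∞, ∞, -7, 0, ∞]
  [30, 14, 20, 25, 0]
D(3):
  [0, ∞, ∞, -5, ∞]
  [16, 0, ∞, 11, ∞]
  [∞, ∞, 0, ∞, ∞]
  [∞, ∞, -7, 0, ∞]
  [30, 14, 20, 25, 0]
D(4):
  [0, ∞, -12, -5, ∞]
  [16, 0, 4, 11, ∞]
  [∞, ∞, 0, ∞, ∞]
  [∞, ∞, -7, 0, ∞]
  [30, 14, 18, 25, 0]
D(5):
  [0, ∞, -12, -5, ∞]
  [16, 0, 4, 11, ∞]
  [∞, ∞, 0, ∞, ∞]
  [∞, ∞, -7, 0, ∞]
  [30, 14, 18, 25, 0]
Answer: C* = [[0, ∞, -12, -5, ∞], [16, 0, 4, 11, ∞], [∞, ∞, 0, ∞, ∞], [∞, ∞, -7, 0, ∞], [30, 14, 18, 25, 0]]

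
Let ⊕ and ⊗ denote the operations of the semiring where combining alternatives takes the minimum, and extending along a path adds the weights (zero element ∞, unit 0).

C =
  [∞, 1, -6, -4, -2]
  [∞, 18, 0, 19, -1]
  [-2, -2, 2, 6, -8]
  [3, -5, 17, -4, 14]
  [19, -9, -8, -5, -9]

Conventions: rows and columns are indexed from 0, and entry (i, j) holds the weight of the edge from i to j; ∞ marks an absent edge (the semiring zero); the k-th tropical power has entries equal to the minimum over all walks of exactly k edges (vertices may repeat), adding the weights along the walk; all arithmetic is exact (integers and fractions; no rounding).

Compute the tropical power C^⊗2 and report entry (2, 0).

C^⊗2:
  [-8, -11, -10, -8, -14]
  [-2, -10, -9, -6, -10]
  [0, -17, -16, -13, -17]
  [-1, -9, -5, -8, -6]
  [-10, -18, -17, -14, -18]
Key observation: the optimum is the walk 2->2->0, with weight 2 + (-2) = 0.
Optimal value attained by: walk 2->2->0.
Answer: (C^⊗2)[2][0] = 0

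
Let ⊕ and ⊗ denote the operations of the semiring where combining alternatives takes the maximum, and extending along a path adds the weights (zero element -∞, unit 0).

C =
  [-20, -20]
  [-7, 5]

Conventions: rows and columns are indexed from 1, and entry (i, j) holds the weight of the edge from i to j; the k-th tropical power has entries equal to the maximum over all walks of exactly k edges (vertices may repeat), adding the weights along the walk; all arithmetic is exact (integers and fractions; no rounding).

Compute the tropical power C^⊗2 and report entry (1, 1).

C^⊗2:
  [-27, -15]
  [-2, 10]
Key observation: the optimum is the walk 1->2->1, with weight (-20) + (-7) = -27.
Optimal value attained by: walk 1->2->1.
Answer: (C^⊗2)[1][1] = -27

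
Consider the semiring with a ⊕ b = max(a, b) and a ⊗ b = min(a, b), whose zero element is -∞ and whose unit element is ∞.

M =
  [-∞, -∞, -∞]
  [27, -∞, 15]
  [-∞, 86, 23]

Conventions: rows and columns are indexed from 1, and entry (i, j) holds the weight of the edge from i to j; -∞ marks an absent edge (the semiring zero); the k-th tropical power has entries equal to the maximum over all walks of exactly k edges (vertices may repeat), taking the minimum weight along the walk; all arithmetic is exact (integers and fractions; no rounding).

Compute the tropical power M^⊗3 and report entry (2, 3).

M^⊗2:
  [-∞, -∞, -∞]
  [-∞, 15, 15]
  [27, 23, 23]
M^⊗3:
  [-∞, -∞, -∞]
  [15, 15, 15]
  [23, 23, 23]
Key observation: the optimum is the walk 2->3->3->3, with weight 15 min 23 min 23 = 15.
Optimal value attained by: walk 2->3->3->3.
Answer: (M^⊗3)[2][3] = 15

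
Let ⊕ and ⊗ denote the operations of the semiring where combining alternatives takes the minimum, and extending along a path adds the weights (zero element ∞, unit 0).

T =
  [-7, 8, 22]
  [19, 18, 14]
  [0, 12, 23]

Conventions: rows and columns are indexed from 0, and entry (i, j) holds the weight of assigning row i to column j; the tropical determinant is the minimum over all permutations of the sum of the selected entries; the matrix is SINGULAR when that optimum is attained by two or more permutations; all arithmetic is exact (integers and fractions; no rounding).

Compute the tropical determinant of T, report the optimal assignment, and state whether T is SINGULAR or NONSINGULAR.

σ = (0, 1, 2): (-7) + 18 + 23 = 34
σ = (0, 2, 1): (-7) + 14 + 12 = 19
σ = (1, 0, 2): 8 + 19 + 23 = 50
σ = (1, 2, 0): 8 + 14 + 0 = 22
σ = (2, 0, 1): 22 + 19 + 12 = 53
σ = (2, 1, 0): 22 + 18 + 0 = 40
Optimal value attained by: σ = (0, 2, 1).
Answer: det⊕(T) = 19; verdict: NONSINGULAR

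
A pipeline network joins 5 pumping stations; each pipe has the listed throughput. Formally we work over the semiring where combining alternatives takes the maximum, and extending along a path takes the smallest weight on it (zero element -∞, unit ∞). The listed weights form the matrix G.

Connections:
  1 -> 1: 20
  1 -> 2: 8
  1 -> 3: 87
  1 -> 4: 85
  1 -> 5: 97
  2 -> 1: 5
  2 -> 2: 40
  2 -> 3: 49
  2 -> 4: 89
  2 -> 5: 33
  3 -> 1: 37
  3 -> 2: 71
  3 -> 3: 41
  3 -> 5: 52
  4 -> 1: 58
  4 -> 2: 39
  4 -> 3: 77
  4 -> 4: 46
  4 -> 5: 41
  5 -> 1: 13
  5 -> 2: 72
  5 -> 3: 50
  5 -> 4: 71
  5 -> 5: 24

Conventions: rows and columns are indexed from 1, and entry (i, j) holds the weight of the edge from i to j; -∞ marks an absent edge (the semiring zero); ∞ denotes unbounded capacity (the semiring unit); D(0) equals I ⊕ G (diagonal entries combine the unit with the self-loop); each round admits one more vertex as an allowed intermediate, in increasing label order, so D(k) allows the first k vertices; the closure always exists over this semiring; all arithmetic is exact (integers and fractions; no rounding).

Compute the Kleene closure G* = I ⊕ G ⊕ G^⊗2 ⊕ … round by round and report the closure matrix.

D(0):
  [∞, 8, 87, 85, 97]
  [5, ∞, 49, 89, 33]
  [37, 71, ∞, -∞, 52]
  [58, 39, 77, ∞, 41]
  [13, 72, 50, 71, ∞]
D(1):
  [∞, 8, 87, 85, 97]
  [5, ∞, 49, 89, 33]
  [37, 71, ∞, 37, 52]
  [58, 39, 77, ∞, 58]
  [13, 72, 50, 71, ∞]
D(2):
  [∞, 8, 87, 85, 97]
  [5, ∞, 49, 89, 33]
  [37, 71, ∞, 71, 52]
  [58, 39, 77, ∞, 58]
  [13, 72, 50, 72, ∞]
D(3):
  [∞, 71, 87, 85, 97]
  [37, ∞, 49, 89, 49]
  [37, 71, ∞, 71, 52]
  [58, 71, 77, ∞, 58]
  [37, 72, 50, 72, ∞]
D(4):
  [∞, 71, 87, 85, 97]
  [58, ∞, 77, 89, 58]
  [58, 71, ∞, 71, 58]
  [58, 71, 77, ∞, 58]
  [58, 72, 72, 72, ∞]
D(5):
  [∞, 72, 87, 85, 97]
  [58, ∞, 77, 89, 58]
  [58, 71, ∞, 71, 58]
  [58, 71, 77, ∞, 58]
  [58, 72, 72, 72, ∞]
Answer: G* = [[∞, 72, 87, 85, 97], [58, ∞, 77, 89, 58], [58, 71, ∞, 71, 58], [58, 71, 77, ∞, 58], [58, 72, 72, 72, ∞]]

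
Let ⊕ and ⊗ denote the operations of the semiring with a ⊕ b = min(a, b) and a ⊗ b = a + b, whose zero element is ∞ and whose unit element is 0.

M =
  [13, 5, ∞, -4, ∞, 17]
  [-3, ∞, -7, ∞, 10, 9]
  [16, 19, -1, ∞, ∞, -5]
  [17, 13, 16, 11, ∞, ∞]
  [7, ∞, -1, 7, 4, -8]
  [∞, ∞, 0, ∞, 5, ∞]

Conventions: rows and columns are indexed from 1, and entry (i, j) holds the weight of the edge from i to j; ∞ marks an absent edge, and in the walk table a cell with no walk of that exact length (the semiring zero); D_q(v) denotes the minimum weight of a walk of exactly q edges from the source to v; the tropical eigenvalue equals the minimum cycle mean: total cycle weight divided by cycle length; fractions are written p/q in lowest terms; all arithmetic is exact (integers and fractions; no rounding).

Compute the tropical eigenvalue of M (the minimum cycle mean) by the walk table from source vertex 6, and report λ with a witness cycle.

q=0: [∞, ∞, ∞, ∞, ∞, 0]
q=1: [∞, ∞, 0, ∞, 5, ∞]
q=2: [12, 19, -1, 12, 9, -5]
q=3: [15, 17, -5, 8, 0, -6]
q=4: [7, 14, -6, 7, -1, -10]
q=5: [6, 12, -10, 3, -5, -11]
q=6: [2, 9, -11, 2, -6, -15]
Optimal cycle mean attained by: cycle 3->6->3, total (-5) + 0, length 2.
Answer: λ = -5/2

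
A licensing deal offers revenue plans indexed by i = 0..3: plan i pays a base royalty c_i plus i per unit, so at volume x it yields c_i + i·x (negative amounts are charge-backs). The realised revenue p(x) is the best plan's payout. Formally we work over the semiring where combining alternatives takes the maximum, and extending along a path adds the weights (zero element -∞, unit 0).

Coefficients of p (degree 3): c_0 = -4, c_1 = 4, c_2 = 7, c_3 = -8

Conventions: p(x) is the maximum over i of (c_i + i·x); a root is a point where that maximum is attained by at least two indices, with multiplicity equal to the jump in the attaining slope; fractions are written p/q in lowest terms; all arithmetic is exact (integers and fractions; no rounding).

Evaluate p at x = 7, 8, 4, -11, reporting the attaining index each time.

p(7) = max(-4+0·7=-4, 4+1·7=11, 7+2·7=21, -8+3·7=13) = 21 (attained by i=2)
p(8) = max(-4+0·8=-4, 4+1·8=12, 7+2·8=23, -8+3·8=16) = 23 (attained by i=2)
p(4) = max(-4+0·4=-4, 4+1·4=8, 7+2·4=15, -8+3·4=4) = 15 (attained by i=2)
p(-11) = max(-4+0·(-11)=-4, 4+1·(-11)=-7, 7+2·(-11)=-15, -8+3·(-11)=-41) = -4 (attained by i=0)
Answer: p(7) = 21; p(8) = 23; p(4) = 15; p(-11) = -4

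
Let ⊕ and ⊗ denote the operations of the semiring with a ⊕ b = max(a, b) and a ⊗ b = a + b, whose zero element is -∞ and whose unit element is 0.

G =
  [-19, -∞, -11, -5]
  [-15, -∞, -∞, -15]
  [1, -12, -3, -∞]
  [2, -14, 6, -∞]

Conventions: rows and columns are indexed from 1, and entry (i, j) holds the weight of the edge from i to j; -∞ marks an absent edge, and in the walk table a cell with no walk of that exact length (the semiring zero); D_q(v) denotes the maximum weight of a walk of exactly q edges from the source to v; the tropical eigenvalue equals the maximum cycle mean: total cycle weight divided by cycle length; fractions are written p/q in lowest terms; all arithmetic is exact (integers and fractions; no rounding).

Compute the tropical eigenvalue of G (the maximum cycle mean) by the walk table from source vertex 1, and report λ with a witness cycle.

q=0: [0, -∞, -∞, -∞]
q=1: [-19, -∞, -11, -5]
q=2: [-3, -19, 1, -24]
q=3: [2, -11, -2, -8]
q=4: [-1, -14, -2, -3]
Optimal cycle mean attained by: cycle 1->4->3->1, total (-5) + 6 + 1, length 3.
Answer: λ = 2/3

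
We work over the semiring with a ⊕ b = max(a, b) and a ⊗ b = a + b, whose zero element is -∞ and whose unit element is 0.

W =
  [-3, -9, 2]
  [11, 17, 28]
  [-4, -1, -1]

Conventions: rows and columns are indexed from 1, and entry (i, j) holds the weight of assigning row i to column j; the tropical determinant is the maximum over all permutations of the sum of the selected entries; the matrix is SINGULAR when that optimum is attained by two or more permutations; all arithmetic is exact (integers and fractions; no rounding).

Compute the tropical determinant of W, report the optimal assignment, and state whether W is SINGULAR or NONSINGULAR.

σ = (1, 2, 3): (-3) + 17 + (-1) = 13
σ = (1, 3, 2): (-3) + 28 + (-1) = 24
σ = (2, 1, 3): (-9) + 11 + (-1) = 1
σ = (2, 3, 1): (-9) + 28 + (-4) = 15
σ = (3, 1, 2): 2 + 11 + (-1) = 12
σ = (3, 2, 1): 2 + 17 + (-4) = 15
Optimal value attained by: σ = (1, 3, 2).
Answer: det⊕(W) = 24; verdict: NONSINGULAR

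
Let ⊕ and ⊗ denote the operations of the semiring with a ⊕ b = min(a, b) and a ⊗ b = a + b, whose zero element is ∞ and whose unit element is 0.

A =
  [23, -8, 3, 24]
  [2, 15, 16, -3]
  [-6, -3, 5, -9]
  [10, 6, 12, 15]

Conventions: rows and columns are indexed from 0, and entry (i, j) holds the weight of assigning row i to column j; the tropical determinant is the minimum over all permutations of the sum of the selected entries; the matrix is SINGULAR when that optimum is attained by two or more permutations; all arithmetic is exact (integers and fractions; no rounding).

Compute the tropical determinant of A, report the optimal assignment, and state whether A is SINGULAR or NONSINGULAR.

σ = (0, 1, 2, 3): 23 + 15 + 5 + 15 = 58
σ = (0, 1, 3, 2): 23 + 15 + (-9) + 12 = 41
σ = (0, 2, 1, 3): 23 + 16 + (-3) + 15 = 51
σ = (0, 2, 3, 1): 23 + 16 + (-9) + 6 = 36
σ = (0, 3, 1, 2): 23 + (-3) + (-3) + 12 = 29
σ = (0, 3, 2, 1): 23 + (-3) + 5 + 6 = 31
σ = (1, 0, 2, 3): (-8) + 2 + 5 + 15 = 14
σ = (1, 0, 3, 2): (-8) + 2 + (-9) + 12 = -3
σ = (1, 2, 0, 3): (-8) + 16 + (-6) + 15 = 17
σ = (1, 2, 3, 0): (-8) + 16 + (-9) + 10 = 9
σ = (1, 3, 0, 2): (-8) + (-3) + (-6) + 12 = -5
σ = (1, 3, 2, 0): (-8) + (-3) + 5 + 10 = 4
σ = (2, 0, 1, 3): 3 + 2 + (-3) + 15 = 17
σ = (2, 0, 3, 1): 3 + 2 + (-9) + 6 = 2
σ = (2, 1, 0, 3): 3 + 15 + (-6) + 15 = 27
σ = (2, 1, 3, 0): 3 + 15 + (-9) + 10 = 19
σ = (2, 3, 0, 1): 3 + (-3) + (-6) + 6 = 0
σ = (2, 3, 1, 0): 3 + (-3) + (-3) + 10 = 7
σ = (3, 0, 1, 2): 24 + 2 + (-3) + 12 = 35
σ = (3, 0, 2, 1): 24 + 2 + 5 + 6 = 37
σ = (3, 1, 0, 2): 24 + 15 + (-6) + 12 = 45
σ = (3, 1, 2, 0): 24 + 15 + 5 + 10 = 54
σ = (3, 2, 0, 1): 24 + 16 + (-6) + 6 = 40
σ = (3, 2, 1, 0): 24 + 16 + (-3) + 10 = 47
Optimal value attained by: σ = (1, 3, 0, 2).
Answer: det⊕(A) = -5; verdict: NONSINGULAR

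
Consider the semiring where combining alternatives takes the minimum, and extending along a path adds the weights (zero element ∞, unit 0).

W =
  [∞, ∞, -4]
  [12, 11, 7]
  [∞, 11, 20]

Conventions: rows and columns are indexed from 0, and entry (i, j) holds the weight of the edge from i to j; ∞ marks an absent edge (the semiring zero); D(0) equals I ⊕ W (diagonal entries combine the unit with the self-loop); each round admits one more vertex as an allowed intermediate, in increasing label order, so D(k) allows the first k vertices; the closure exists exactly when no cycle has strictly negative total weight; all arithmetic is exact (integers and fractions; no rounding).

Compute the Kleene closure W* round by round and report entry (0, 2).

D(0):
  [0, ∞, -4]
  [12, 0, 7]
  [∞, 11, 0]
D(1):
  [0, ∞, -4]
  [12, 0, 7]
  [∞, 11, 0]
D(2):
  [0, ∞, -4]
  [12, 0, 7]
  [23, 11, 0]
D(3):
  [0, 7, -4]
  [12, 0, 7]
  [23, 11, 0]
Answer: W*[0][2] = -4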